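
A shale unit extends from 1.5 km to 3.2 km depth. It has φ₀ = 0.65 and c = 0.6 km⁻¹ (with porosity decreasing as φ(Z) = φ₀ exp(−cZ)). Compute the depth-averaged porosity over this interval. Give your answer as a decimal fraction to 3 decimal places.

0.166

⟨φ⟩ = (1/(Z₂−Z₁)) ∫ φ₀ e^(−cZ) dZ = φ₀·(e^(−c·Z₁) − e^(−c·Z₂)) / (c·(Z₂−Z₁))
e^(−0.6×1.5) = 0.4066; e^(−0.6×3.2) = 0.1466
⟨φ⟩ = 0.65 × (0.4066 − 0.1466) / (0.6 × 1.7) = 0.65 × 0.2549 = 0.1657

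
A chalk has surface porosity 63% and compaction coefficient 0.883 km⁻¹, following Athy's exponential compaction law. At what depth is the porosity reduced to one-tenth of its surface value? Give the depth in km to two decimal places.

2.61 km

phi/phi₀ = 1/10 ⇒ exp(−k·Z) = 1/10 ⇒ Z = ln(10) / k
Z = 2.3026 / 0.883 = 2.608 km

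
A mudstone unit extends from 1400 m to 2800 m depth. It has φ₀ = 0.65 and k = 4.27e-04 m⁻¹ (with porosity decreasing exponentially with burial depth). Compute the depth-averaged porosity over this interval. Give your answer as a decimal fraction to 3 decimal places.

0.269

Working in km (1 km = 1000 m; k in km⁻¹ = k in m⁻¹ × 1000):
⟨φ⟩ = (1/(d₂−d₁)) ∫ φ₀ e^(−kd) dd = φ₀·(e^(−k·d₁) − e^(−k·d₂)) / (k·(d₂−d₁))
e^(−0.427×1.4) = 0.5500; e^(−0.427×2.8) = 0.3025
⟨φ⟩ = 0.65 × (0.5500 − 0.3025) / (0.427 × 1.4) = 0.65 × 0.4140 = 0.2691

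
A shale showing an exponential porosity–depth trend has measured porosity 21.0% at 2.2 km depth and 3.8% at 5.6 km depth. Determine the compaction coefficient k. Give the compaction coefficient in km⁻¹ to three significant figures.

Athy: φ(Z) = φ₀ e^(−kZ) ⇒ φ₁/φ₂ = e^{k(Z₂−Z₁)} ⇒ k = ln(φ₁/φ₂)/(Z₂−Z₁)
k = ln(0.21/0.038) / (5.6 − 2.2) = ln(5.526) / 3.4 = 1.7095 / 3.4 = 0.5028 km⁻¹

0.503 km⁻¹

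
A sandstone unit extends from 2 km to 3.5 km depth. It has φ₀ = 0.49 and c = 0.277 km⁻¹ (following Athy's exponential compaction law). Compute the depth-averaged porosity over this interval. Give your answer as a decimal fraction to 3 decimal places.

0.230

⟨φ⟩ = (1/(d₂−d₁)) ∫ φ₀ e^(−cd) dd = φ₀·(e^(−c·d₁) − e^(−c·d₂)) / (c·(d₂−d₁))
e^(−0.277×2) = 0.5746; e^(−0.277×3.5) = 0.3793
⟨φ⟩ = 0.49 × (0.5746 − 0.3793) / (0.277 × 1.5) = 0.49 × 0.4702 = 0.2304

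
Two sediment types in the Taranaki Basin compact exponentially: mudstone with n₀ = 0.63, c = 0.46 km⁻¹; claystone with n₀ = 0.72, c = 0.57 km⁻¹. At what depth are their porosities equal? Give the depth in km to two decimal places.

1.21 km

Set n₀ₐ e^(−cₐd) = n₀ᵦ e^(−cᵦd) ⇒ ln(n₀ₐ/n₀ᵦ) = (cₐ − cᵦ)·d
d = ln(0.63/0.72) / (0.46 − 0.57) = -0.1335 / -0.11 = 1.214 km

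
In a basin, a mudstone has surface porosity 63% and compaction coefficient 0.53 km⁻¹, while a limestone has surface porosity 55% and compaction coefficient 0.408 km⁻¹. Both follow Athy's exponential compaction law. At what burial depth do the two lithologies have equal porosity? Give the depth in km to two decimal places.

1.11 km

Set n₀ₐ e^(−kₐd) = n₀ᵦ e^(−kᵦd) ⇒ ln(n₀ₐ/n₀ᵦ) = (kₐ − kᵦ)·d
d = ln(0.63/0.55) / (0.53 − 0.408) = 0.1358 / 0.122 = 1.113 km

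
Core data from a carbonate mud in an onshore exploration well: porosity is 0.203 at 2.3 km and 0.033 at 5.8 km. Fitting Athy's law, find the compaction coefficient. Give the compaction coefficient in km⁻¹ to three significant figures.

Athy: n(d) = n₀ e^(−βd) ⇒ n₁/n₂ = e^{β(d₂−d₁)} ⇒ β = ln(n₁/n₂)/(d₂−d₁)
β = ln(0.203/0.033) / (5.8 − 2.3) = ln(6.152) / 3.5 = 1.8167 / 3.5 = 0.5191 km⁻¹

0.519 km⁻¹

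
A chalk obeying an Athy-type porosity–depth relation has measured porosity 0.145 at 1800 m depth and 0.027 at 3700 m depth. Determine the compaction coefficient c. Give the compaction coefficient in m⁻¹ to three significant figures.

0.000885 m⁻¹

Working in km (1 km = 1000 m; c in km⁻¹ = c in m⁻¹ × 1000):
Athy: n(Z) = n₀ e^(−cZ) ⇒ n₁/n₂ = e^{c(Z₂−Z₁)} ⇒ c = ln(n₁/n₂)/(Z₂−Z₁)
c = ln(0.145/0.027) / (3.7 − 1.8) = ln(5.37) / 1.9 = 1.6809 / 1.9 = 0.8847 km⁻¹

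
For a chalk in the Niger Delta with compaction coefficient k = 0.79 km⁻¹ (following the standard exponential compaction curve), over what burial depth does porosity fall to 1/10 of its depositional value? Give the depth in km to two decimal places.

2.91 km

phi/phi₀ = 1/10 ⇒ exp(−k·z) = 1/10 ⇒ z = ln(10) / k
z = 2.3026 / 0.79 = 2.915 km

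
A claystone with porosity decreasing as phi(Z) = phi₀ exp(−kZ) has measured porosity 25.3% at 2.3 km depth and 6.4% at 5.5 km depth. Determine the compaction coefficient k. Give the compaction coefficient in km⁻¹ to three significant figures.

Athy: phi(Z) = phi₀ e^(−kZ) ⇒ phi₁/phi₂ = e^{k(Z₂−Z₁)} ⇒ k = ln(phi₁/phi₂)/(Z₂−Z₁)
k = ln(0.253/0.064) / (5.5 − 2.3) = ln(3.953) / 3.2 = 1.3745 / 3.2 = 0.4295 km⁻¹

0.430 km⁻¹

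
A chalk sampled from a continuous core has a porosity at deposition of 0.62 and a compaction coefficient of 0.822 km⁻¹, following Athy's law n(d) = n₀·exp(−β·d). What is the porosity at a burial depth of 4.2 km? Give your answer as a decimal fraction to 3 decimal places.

0.020

n = n₀·exp(−β·d) = 0.62 × exp(−0.822 × 4.2) = 0.62 × exp(−3.452)
  = 0.62 × 0.0317 = 0.0196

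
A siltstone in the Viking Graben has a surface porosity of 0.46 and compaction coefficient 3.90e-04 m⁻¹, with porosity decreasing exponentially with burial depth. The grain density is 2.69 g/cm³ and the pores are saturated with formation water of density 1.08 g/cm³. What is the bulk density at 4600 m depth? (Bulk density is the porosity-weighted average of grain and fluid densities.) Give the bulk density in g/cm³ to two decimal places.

2.57 g/cm³

Working in km (1 km = 1000 m; c in km⁻¹ = c in m⁻¹ × 1000):
Porosity at depth: φ = 0.46·exp(−0.39×4.6) = 0.46×0.1663 = 0.0765
Bulk density: ρ_b = (1−φ)ρ_g + φ·ρ_f = 0.9235×2.69 + 0.0765×1.08
       = 2.484 + 0.083 = 2.567 g/cm³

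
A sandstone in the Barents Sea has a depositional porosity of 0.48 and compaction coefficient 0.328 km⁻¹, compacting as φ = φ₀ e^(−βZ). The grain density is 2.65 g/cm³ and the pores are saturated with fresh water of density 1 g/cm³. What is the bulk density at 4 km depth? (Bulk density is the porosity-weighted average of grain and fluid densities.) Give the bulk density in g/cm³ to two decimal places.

2.44 g/cm³

Porosity at depth: φ = 0.48·exp(−0.328×4) = 0.48×0.2693 = 0.1293
Bulk density: ρ_b = (1−φ)ρ_g + φ·ρ_f = 0.8707×2.65 + 0.1293×1
       = 2.307 + 0.129 = 2.437 g/cm³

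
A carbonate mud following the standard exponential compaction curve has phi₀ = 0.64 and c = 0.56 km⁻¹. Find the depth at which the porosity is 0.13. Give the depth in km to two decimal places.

Invert Athy's law: z = ln(phi₀/phi) / c
z = ln(0.64/0.13) / 0.56 = ln(4.923) / 0.56 = 1.5939 / 0.56 = 2.846 km

2.85 km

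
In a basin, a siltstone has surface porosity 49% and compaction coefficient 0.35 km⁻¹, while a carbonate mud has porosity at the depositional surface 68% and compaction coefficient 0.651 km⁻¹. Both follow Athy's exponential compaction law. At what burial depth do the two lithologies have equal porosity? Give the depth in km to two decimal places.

Set φ₀ₐ e^(−kₐd) = φ₀ᵦ e^(−kᵦd) ⇒ ln(φ₀ₐ/φ₀ᵦ) = (kₐ − kᵦ)·d
d = ln(0.49/0.68) / (0.35 − 0.651) = -0.3277 / -0.301 = 1.089 km

1.09 km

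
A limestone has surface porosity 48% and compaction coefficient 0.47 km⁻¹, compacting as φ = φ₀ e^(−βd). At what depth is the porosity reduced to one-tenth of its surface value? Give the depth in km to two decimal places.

φ/φ₀ = 1/10 ⇒ exp(−β·d) = 1/10 ⇒ d = ln(10) / β
d = 2.3026 / 0.47 = 4.899 km

4.90 km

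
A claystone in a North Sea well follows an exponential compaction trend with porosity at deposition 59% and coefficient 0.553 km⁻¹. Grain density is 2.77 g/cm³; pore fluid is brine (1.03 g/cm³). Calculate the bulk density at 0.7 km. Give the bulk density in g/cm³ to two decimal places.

Porosity at depth: φ = 0.59·exp(−0.553×0.7) = 0.59×0.6790 = 0.4006
Bulk density: ρ_b = (1−φ)ρ_g + φ·ρ_f = 0.5994×2.77 + 0.4006×1.03
       = 1.660 + 0.413 = 2.073 g/cm³

2.07 g/cm³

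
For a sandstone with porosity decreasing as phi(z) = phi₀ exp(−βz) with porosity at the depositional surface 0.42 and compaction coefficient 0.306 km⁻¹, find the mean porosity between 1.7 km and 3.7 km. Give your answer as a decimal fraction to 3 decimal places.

⟨phi⟩ = (1/(z₂−z₁)) ∫ phi₀ e^(−βz) dz = phi₀·(e^(−β·z₁) − e^(−β·z₂)) / (β·(z₂−z₁))
e^(−0.306×1.7) = 0.5944; e^(−0.306×3.7) = 0.3223
⟨phi⟩ = 0.42 × (0.5944 − 0.3223) / (0.306 × 2) = 0.42 × 0.4446 = 0.1867

0.187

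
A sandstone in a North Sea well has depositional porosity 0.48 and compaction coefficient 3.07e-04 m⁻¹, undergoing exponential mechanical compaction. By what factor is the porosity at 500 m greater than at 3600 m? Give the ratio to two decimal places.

2.59

Working in km (1 km = 1000 m; k in km⁻¹ = k in m⁻¹ × 1000):
phi(z₁)/phi(z₂) = e^(−k·z₁)/e^(−k·z₂) = e^{k(z₂−z₁)}
= exp(0.307 × 3.1) = exp(0.9517) = 2.5901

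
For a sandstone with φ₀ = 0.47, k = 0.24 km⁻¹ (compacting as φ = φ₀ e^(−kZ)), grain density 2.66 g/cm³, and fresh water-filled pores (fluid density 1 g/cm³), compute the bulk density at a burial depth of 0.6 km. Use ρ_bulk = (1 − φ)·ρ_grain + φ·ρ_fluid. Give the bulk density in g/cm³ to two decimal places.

Porosity at depth: φ = 0.47·exp(−0.24×0.6) = 0.47×0.8659 = 0.4070
Bulk density: ρ_b = (1−φ)ρ_g + φ·ρ_f = 0.5930×2.66 + 0.4070×1
       = 1.577 + 0.407 = 1.984 g/cm³

1.98 g/cm³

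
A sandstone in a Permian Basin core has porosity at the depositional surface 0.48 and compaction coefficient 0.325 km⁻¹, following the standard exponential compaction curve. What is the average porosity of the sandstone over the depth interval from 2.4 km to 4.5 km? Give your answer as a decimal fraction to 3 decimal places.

⟨phi⟩ = (1/(z₂−z₁)) ∫ phi₀ e^(−kz) dz = phi₀·(e^(−k·z₁) − e^(−k·z₂)) / (k·(z₂−z₁))
e^(−0.325×2.4) = 0.4584; e^(−0.325×4.5) = 0.2317
⟨phi⟩ = 0.48 × (0.4584 − 0.2317) / (0.325 × 2.1) = 0.48 × 0.3322 = 0.1595

0.159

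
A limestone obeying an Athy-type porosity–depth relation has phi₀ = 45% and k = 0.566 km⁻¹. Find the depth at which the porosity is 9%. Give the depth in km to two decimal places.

Invert Athy's law: Z = ln(phi₀/phi) / k
Z = ln(0.45/0.09) / 0.566 = ln(5) / 0.566 = 1.6094 / 0.566 = 2.844 km

2.84 km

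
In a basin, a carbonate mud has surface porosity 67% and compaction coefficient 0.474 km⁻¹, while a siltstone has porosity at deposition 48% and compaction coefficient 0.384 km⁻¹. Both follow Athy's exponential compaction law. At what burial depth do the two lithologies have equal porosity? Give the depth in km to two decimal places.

Set φ₀ₐ e^(−cₐz) = φ₀ᵦ e^(−cᵦz) ⇒ ln(φ₀ₐ/φ₀ᵦ) = (cₐ − cᵦ)·z
z = ln(0.67/0.48) / (0.474 − 0.384) = 0.3335 / 0.09 = 3.705 km

3.71 km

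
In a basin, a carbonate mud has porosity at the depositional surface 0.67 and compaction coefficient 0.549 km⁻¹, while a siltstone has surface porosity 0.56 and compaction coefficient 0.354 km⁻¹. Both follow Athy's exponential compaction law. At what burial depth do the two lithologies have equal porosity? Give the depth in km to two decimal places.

0.92 km

Set n₀ₐ e^(−kₐZ) = n₀ᵦ e^(−kᵦZ) ⇒ ln(n₀ₐ/n₀ᵦ) = (kₐ − kᵦ)·Z
Z = ln(0.67/0.56) / (0.549 − 0.354) = 0.1793 / 0.195 = 0.920 km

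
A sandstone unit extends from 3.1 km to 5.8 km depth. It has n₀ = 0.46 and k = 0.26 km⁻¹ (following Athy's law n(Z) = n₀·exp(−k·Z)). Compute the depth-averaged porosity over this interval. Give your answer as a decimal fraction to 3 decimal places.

0.148

⟨n⟩ = (1/(Z₂−Z₁)) ∫ n₀ e^(−kZ) dZ = n₀·(e^(−k·Z₁) − e^(−k·Z₂)) / (k·(Z₂−Z₁))
e^(−0.26×3.1) = 0.4466; e^(−0.26×5.8) = 0.2214
⟨n⟩ = 0.46 × (0.4466 − 0.2214) / (0.26 × 2.7) = 0.46 × 0.3209 = 0.1476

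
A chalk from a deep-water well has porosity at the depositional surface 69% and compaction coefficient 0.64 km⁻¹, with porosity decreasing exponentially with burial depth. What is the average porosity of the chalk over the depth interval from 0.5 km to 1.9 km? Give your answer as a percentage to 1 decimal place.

⟨phi⟩ = (1/(z₂−z₁)) ∫ phi₀ e^(−βz) dz = phi₀·(e^(−β·z₁) − e^(−β·z₂)) / (β·(z₂−z₁))
e^(−0.64×0.5) = 0.7261; e^(−0.64×1.9) = 0.2964
⟨phi⟩ = 0.69 × (0.7261 − 0.2964) / (0.64 × 1.4) = 0.69 × 0.4796 = 0.3309

33.1%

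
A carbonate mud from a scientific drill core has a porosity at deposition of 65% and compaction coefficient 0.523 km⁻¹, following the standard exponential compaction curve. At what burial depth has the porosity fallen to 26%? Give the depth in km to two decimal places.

1.75 km

Invert Athy's law: z = ln(n₀/n) / k
z = ln(0.65/0.26) / 0.523 = ln(2.5) / 0.523 = 0.9163 / 0.523 = 1.752 km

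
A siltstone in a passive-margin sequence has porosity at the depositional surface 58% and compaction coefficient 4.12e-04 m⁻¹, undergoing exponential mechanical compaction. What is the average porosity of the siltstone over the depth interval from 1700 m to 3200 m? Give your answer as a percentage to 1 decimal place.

21.5%

Working in km (1 km = 1000 m; c in km⁻¹ = c in m⁻¹ × 1000):
⟨φ⟩ = (1/(Z₂−Z₁)) ∫ φ₀ e^(−cZ) dZ = φ₀·(e^(−c·Z₁) − e^(−c·Z₂)) / (c·(Z₂−Z₁))
e^(−0.412×1.7) = 0.4964; e^(−0.412×3.2) = 0.2676
⟨φ⟩ = 0.58 × (0.4964 − 0.2676) / (0.412 × 1.5) = 0.58 × 0.3703 = 0.2148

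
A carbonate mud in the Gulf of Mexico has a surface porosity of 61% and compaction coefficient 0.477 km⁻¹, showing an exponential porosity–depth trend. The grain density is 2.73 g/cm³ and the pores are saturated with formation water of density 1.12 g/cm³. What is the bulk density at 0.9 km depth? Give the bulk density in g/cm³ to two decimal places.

Porosity at depth: n = 0.61·exp(−0.477×0.9) = 0.61×0.6510 = 0.3971
Bulk density: ρ_b = (1−n)ρ_g + n·ρ_f = 0.6029×2.73 + 0.3971×1.12
       = 1.646 + 0.445 = 2.091 g/cm³

2.09 g/cm³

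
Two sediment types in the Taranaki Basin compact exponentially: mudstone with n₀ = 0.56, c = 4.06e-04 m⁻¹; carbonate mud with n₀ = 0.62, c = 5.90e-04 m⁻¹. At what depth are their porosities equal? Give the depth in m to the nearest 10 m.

Working in km (1 km = 1000 m; c in km⁻¹ = c in m⁻¹ × 1000):
Set n₀ₐ e^(−cₐd) = n₀ᵦ e^(−cᵦd) ⇒ ln(n₀ₐ/n₀ᵦ) = (cₐ − cᵦ)·d
d = ln(0.56/0.62) / (0.406 − 0.59) = -0.1018 / -0.184 = 0.553 km

550 m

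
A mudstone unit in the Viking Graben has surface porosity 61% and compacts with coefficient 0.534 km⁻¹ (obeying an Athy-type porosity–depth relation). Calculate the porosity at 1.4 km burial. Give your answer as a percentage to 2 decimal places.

28.88%

n = n₀·exp(−k·Z) = 0.61 × exp(−0.534 × 1.4) = 0.61 × exp(−0.7476)
  = 0.61 × 0.4735 = 0.2888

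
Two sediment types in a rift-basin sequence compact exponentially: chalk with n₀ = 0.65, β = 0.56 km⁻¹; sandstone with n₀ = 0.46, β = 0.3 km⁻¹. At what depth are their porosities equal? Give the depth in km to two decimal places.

Set n₀ₐ e^(−βₐd) = n₀ᵦ e^(−βᵦd) ⇒ ln(n₀ₐ/n₀ᵦ) = (βₐ − βᵦ)·d
d = ln(0.65/0.46) / (0.56 − 0.3) = 0.3457 / 0.26 = 1.330 km

1.33 km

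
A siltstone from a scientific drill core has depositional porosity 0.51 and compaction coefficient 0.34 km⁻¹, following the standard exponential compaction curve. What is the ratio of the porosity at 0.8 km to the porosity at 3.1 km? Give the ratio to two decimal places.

n(d₁)/n(d₂) = e^(−k·d₁)/e^(−k·d₂) = e^{k(d₂−d₁)}
= exp(0.34 × 2.3) = exp(0.782) = 2.1858

2.19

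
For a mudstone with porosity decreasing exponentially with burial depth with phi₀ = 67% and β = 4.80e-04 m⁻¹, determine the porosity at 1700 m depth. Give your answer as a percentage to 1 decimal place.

29.6%

Working in km (1 km = 1000 m; β in km⁻¹ = β in m⁻¹ × 1000):
phi = phi₀·exp(−β·Z) = 0.67 × exp(−0.48 × 1.7) = 0.67 × exp(−0.816)
  = 0.67 × 0.4422 = 0.2963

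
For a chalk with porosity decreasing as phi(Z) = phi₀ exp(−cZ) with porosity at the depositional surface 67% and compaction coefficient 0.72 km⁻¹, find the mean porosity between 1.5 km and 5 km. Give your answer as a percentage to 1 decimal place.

⟨phi⟩ = (1/(Z₂−Z₁)) ∫ phi₀ e^(−cZ) dZ = phi₀·(e^(−c·Z₁) − e^(−c·Z₂)) / (c·(Z₂−Z₁))
e^(−0.72×1.5) = 0.3396; e^(−0.72×5) = 0.0273
⟨phi⟩ = 0.67 × (0.3396 − 0.0273) / (0.72 × 3.5) = 0.67 × 0.1239 = 0.0830

8.3%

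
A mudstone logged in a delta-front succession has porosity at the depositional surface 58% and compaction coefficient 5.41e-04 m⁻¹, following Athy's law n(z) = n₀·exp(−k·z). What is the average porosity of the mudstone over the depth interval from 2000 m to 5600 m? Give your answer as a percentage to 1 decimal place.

8.7%

Working in km (1 km = 1000 m; k in km⁻¹ = k in m⁻¹ × 1000):
⟨n⟩ = (1/(z₂−z₁)) ∫ n₀ e^(−kz) dz = n₀·(e^(−k·z₁) − e^(−k·z₂)) / (k·(z₂−z₁))
e^(−0.541×2) = 0.3389; e^(−0.541×5.6) = 0.0483
⟨n⟩ = 0.58 × (0.3389 − 0.0483) / (0.541 × 3.6) = 0.58 × 0.1492 = 0.0865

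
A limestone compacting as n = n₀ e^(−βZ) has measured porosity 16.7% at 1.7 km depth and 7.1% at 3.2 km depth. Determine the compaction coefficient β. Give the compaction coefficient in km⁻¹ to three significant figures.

Athy: n(Z) = n₀ e^(−βZ) ⇒ n₁/n₂ = e^{β(Z₂−Z₁)} ⇒ β = ln(n₁/n₂)/(Z₂−Z₁)
β = ln(0.167/0.071) / (3.2 − 1.7) = ln(2.352) / 1.5 = 0.8553 / 1.5 = 0.5702 km⁻¹

0.570 km⁻¹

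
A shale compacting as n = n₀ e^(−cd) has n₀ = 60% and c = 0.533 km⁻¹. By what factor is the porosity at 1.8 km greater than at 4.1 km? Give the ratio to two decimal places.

3.41

n(d₁)/n(d₂) = e^(−c·d₁)/e^(−c·d₂) = e^{c(d₂−d₁)}
= exp(0.533 × 2.3) = exp(1.226) = 3.4072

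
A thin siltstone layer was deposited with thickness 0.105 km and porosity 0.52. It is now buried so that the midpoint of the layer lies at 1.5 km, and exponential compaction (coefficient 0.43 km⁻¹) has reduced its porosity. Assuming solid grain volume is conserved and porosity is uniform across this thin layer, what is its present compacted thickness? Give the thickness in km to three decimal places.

Porosity at 1.5 km: n = 0.52·exp(−0.43×1.5) = 0.2728
Solid-volume conservation: h(1−n) = h₀(1−n₀) ⇒ h = h₀·(1−n₀)/(1−n)
h = 0.105 × (1 − 0.52)/(1 − 0.2728) = 0.105 × 0.6601 = 0.0693 km

0.069 km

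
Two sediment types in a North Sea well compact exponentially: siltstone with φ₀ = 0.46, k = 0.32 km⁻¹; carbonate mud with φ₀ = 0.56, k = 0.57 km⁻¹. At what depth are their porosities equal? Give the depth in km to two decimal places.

Set φ₀ₐ e^(−kₐz) = φ₀ᵦ e^(−kᵦz) ⇒ ln(φ₀ₐ/φ₀ᵦ) = (kₐ − kᵦ)·z
z = ln(0.46/0.56) / (0.32 − 0.57) = -0.1967 / -0.25 = 0.787 km

0.79 km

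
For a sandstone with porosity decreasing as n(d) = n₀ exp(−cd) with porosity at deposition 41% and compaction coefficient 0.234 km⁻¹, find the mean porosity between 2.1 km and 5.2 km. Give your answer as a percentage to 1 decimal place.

17.8%

⟨n⟩ = (1/(d₂−d₁)) ∫ n₀ e^(−cd) dd = n₀·(e^(−c·d₁) − e^(−c·d₂)) / (c·(d₂−d₁))
e^(−0.234×2.1) = 0.6118; e^(−0.234×5.2) = 0.2962
⟨n⟩ = 0.41 × (0.6118 − 0.2962) / (0.234 × 3.1) = 0.41 × 0.4351 = 0.1784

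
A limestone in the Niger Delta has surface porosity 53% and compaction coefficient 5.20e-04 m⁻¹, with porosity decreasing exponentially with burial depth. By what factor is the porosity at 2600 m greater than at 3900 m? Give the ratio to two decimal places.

1.97

Working in km (1 km = 1000 m; β in km⁻¹ = β in m⁻¹ × 1000):
φ(Z₁)/φ(Z₂) = e^(−β·Z₁)/e^(−β·Z₂) = e^{β(Z₂−Z₁)}
= exp(0.52 × 1.3) = exp(0.676) = 1.9660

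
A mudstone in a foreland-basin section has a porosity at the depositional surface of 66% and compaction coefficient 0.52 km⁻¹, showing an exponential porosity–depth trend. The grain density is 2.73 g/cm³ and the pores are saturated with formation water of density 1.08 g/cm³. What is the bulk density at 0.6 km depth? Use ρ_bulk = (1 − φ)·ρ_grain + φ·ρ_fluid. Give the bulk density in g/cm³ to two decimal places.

1.93 g/cm³

Porosity at depth: n = 0.66·exp(−0.52×0.6) = 0.66×0.7320 = 0.4831
Bulk density: ρ_b = (1−n)ρ_g + n·ρ_f = 0.5169×2.73 + 0.4831×1.08
       = 1.411 + 0.522 = 1.933 g/cm³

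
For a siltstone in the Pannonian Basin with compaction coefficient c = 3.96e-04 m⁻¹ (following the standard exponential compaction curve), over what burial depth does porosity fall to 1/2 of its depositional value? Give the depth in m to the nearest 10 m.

1750 m

Working in km (1 km = 1000 m; c in km⁻¹ = c in m⁻¹ × 1000):
phi/phi₀ = 1/2 ⇒ exp(−c·z) = 1/2 ⇒ z = ln(2) / c
z = 0.6931 / 0.396 = 1.750 km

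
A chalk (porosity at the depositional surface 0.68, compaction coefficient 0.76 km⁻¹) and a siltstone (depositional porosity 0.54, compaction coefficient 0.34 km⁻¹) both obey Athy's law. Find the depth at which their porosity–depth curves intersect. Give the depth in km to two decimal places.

Set phi₀ₐ e^(−kₐd) = phi₀ᵦ e^(−kᵦd) ⇒ ln(phi₀ₐ/phi₀ᵦ) = (kₐ − kᵦ)·d
d = ln(0.68/0.54) / (0.76 − 0.34) = 0.2305 / 0.42 = 0.549 km

0.55 km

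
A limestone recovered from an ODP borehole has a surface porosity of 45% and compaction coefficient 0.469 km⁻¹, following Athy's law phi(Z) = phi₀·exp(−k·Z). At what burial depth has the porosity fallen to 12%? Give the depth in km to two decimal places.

2.82 km

Invert Athy's law: Z = ln(phi₀/phi) / k
Z = ln(0.45/0.12) / 0.469 = ln(3.75) / 0.469 = 1.3218 / 0.469 = 2.818 km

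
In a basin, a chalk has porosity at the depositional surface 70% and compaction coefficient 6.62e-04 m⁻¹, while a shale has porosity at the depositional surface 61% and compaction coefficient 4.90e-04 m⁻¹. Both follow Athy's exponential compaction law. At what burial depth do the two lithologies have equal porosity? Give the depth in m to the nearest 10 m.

800 m

Working in km (1 km = 1000 m; k in km⁻¹ = k in m⁻¹ × 1000):
Set n₀ₐ e^(−kₐZ) = n₀ᵦ e^(−kᵦZ) ⇒ ln(n₀ₐ/n₀ᵦ) = (kₐ − kᵦ)·Z
Z = ln(0.7/0.61) / (0.662 − 0.49) = 0.1376 / 0.172 = 0.800 km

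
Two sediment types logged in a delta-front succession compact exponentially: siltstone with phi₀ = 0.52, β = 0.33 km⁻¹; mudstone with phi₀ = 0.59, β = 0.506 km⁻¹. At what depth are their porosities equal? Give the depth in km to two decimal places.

0.72 km

Set phi₀ₐ e^(−βₐz) = phi₀ᵦ e^(−βᵦz) ⇒ ln(phi₀ₐ/phi₀ᵦ) = (βₐ − βᵦ)·z
z = ln(0.52/0.59) / (0.33 − 0.506) = -0.1263 / -0.176 = 0.718 km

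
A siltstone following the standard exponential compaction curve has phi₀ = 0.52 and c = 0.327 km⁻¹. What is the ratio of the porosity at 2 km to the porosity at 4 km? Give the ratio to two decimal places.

phi(z₁)/phi(z₂) = e^(−c·z₁)/e^(−c·z₂) = e^{c(z₂−z₁)}
= exp(0.327 × 2) = exp(0.654) = 1.9232

1.92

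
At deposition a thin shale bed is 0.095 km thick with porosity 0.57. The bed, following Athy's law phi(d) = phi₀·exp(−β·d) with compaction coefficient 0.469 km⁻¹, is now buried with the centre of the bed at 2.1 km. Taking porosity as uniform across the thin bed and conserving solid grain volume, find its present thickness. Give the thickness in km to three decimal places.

0.052 km

Porosity at 2.1 km: phi = 0.57·exp(−0.469×2.1) = 0.2129
Solid-volume conservation: h(1−phi) = h₀(1−phi₀) ⇒ h = h₀·(1−phi₀)/(1−phi)
h = 0.095 × (1 − 0.57)/(1 − 0.2129) = 0.095 × 0.5463 = 0.0519 km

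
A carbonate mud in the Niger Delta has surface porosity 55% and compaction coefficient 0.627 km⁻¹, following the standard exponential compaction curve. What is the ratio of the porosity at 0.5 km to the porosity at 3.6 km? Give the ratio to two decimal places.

6.98

φ(z₁)/φ(z₂) = e^(−β·z₁)/e^(−β·z₂) = e^{β(z₂−z₁)}
= exp(0.627 × 3.1) = exp(1.944) = 6.9845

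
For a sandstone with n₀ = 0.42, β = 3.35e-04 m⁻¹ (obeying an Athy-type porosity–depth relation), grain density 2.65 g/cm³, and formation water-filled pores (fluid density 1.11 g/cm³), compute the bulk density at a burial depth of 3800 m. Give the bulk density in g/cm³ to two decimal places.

2.47 g/cm³

Working in km (1 km = 1000 m; β in km⁻¹ = β in m⁻¹ × 1000):
Porosity at depth: n = 0.42·exp(−0.335×3.8) = 0.42×0.2800 = 0.1176
Bulk density: ρ_b = (1−n)ρ_g + n·ρ_f = 0.8824×2.65 + 0.1176×1.11
       = 2.338 + 0.131 = 2.469 g/cm³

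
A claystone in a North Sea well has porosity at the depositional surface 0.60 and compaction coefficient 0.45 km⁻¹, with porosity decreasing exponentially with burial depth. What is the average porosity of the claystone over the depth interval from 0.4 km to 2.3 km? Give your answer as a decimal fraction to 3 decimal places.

⟨phi⟩ = (1/(Z₂−Z₁)) ∫ phi₀ e^(−kZ) dZ = phi₀·(e^(−k·Z₁) − e^(−k·Z₂)) / (k·(Z₂−Z₁))
e^(−0.45×0.4) = 0.8353; e^(−0.45×2.3) = 0.3552
⟨phi⟩ = 0.6 × (0.8353 − 0.3552) / (0.45 × 1.9) = 0.6 × 0.5615 = 0.3369

0.337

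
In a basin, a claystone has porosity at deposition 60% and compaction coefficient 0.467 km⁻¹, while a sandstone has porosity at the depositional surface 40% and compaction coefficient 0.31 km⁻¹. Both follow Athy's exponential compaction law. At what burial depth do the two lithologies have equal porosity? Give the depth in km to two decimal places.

2.58 km

Set phi₀ₐ e^(−kₐd) = phi₀ᵦ e^(−kᵦd) ⇒ ln(phi₀ₐ/phi₀ᵦ) = (kₐ − kᵦ)·d
d = ln(0.6/0.4) / (0.467 − 0.31) = 0.4055 / 0.157 = 2.583 km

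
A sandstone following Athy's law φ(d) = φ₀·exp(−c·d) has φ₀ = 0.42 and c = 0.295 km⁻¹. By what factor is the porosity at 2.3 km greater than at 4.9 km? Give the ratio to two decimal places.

φ(d₁)/φ(d₂) = e^(−c·d₁)/e^(−c·d₂) = e^{c(d₂−d₁)}
= exp(0.295 × 2.6) = exp(0.767) = 2.1533

2.15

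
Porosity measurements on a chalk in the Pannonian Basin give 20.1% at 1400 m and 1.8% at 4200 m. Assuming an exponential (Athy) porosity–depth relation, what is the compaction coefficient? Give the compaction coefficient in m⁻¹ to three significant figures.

0.000862 m⁻¹

Working in km (1 km = 1000 m; β in km⁻¹ = β in m⁻¹ × 1000):
Athy: φ(z) = φ₀ e^(−βz) ⇒ φ₁/φ₂ = e^{β(z₂−z₁)} ⇒ β = ln(φ₁/φ₂)/(z₂−z₁)
β = ln(0.201/0.018) / (4.2 − 1.4) = ln(11.17) / 2.8 = 2.4129 / 2.8 = 0.8618 km⁻¹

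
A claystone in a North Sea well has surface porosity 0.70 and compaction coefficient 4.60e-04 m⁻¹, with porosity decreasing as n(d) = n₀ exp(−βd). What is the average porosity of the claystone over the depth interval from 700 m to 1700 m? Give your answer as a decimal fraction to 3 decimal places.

Working in km (1 km = 1000 m; β in km⁻¹ = β in m⁻¹ × 1000):
⟨n⟩ = (1/(d₂−d₁)) ∫ n₀ e^(−βd) dd = n₀·(e^(−β·d₁) − e^(−β·d₂)) / (β·(d₂−d₁))
e^(−0.46×0.7) = 0.7247; e^(−0.46×1.7) = 0.4575
⟨n⟩ = 0.7 × (0.7247 − 0.4575) / (0.46 × 1) = 0.7 × 0.5809 = 0.4066

0.407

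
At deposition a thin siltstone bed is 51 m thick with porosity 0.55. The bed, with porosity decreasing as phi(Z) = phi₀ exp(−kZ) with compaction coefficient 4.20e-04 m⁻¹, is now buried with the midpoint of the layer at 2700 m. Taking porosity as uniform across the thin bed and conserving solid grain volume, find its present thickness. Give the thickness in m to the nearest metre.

Working in km (1 km = 1000 m; k in km⁻¹ = k in m⁻¹ × 1000):
Porosity at 2.7 km: phi = 0.55·exp(−0.42×2.7) = 0.1770
Solid-volume conservation: h(1−phi) = h₀(1−phi₀) ⇒ h = h₀·(1−phi₀)/(1−phi)
h = 0.051 × (1 − 0.55)/(1 − 0.1770) = 0.051 × 0.5468 = 0.0279 km

28 m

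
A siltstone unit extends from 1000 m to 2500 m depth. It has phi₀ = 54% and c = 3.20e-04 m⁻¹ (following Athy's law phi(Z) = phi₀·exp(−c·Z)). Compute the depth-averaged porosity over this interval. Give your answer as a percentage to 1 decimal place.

Working in km (1 km = 1000 m; c in km⁻¹ = c in m⁻¹ × 1000):
⟨phi⟩ = (1/(Z₂−Z₁)) ∫ phi₀ e^(−cZ) dZ = phi₀·(e^(−c·Z₁) − e^(−c·Z₂)) / (c·(Z₂−Z₁))
e^(−0.32×1) = 0.7261; e^(−0.32×2.5) = 0.4493
⟨phi⟩ = 0.54 × (0.7261 − 0.4493) / (0.32 × 1.5) = 0.54 × 0.5767 = 0.3114

31.1%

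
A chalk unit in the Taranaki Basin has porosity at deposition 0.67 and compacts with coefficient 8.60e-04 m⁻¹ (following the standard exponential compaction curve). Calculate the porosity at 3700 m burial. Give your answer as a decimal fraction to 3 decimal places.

Working in km (1 km = 1000 m; k in km⁻¹ = k in m⁻¹ × 1000):
φ = φ₀·exp(−k·z) = 0.67 × exp(−0.86 × 3.7) = 0.67 × exp(−3.182)
  = 0.67 × 0.0415 = 0.0278

0.028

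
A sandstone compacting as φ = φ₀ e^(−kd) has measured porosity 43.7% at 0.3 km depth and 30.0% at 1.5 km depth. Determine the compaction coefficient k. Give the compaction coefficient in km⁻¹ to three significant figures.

Athy: φ(d) = φ₀ e^(−kd) ⇒ φ₁/φ₂ = e^{k(d₂−d₁)} ⇒ k = ln(φ₁/φ₂)/(d₂−d₁)
k = ln(0.437/0.3) / (1.5 − 0.3) = ln(1.457) / 1.2 = 0.3762 / 1.2 = 0.3135 km⁻¹

0.313 km⁻¹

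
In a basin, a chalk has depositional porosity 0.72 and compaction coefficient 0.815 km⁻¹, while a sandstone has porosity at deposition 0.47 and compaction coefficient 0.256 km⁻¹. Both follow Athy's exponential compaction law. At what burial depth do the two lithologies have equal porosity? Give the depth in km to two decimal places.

Set phi₀ₐ e^(−cₐZ) = phi₀ᵦ e^(−cᵦZ) ⇒ ln(phi₀ₐ/phi₀ᵦ) = (cₐ − cᵦ)·Z
Z = ln(0.72/0.47) / (0.815 − 0.256) = 0.4265 / 0.559 = 0.763 km

0.76 km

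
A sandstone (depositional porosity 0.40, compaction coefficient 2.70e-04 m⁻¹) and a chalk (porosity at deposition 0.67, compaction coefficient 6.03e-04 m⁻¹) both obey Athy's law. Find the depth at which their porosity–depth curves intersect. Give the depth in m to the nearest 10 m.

Working in km (1 km = 1000 m; c in km⁻¹ = c in m⁻¹ × 1000):
Set phi₀ₐ e^(−cₐz) = phi₀ᵦ e^(−cᵦz) ⇒ ln(phi₀ₐ/phi₀ᵦ) = (cₐ − cᵦ)·z
z = ln(0.4/0.67) / (0.27 − 0.603) = -0.5158 / -0.333 = 1.549 km

1550 m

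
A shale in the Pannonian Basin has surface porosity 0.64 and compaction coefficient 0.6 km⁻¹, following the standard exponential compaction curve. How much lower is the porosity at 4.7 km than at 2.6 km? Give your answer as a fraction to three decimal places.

0.096

phi(2.6) = 0.64·e^(−0.6×2.6) = 0.1345
phi(4.7) = 0.64·e^(−0.6×4.7) = 0.0381
Δphi = 0.1345 − 0.0381 = 0.0963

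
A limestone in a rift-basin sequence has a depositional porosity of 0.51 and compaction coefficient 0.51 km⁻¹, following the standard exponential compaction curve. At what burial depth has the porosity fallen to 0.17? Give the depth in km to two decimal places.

Invert Athy's law: z = ln(n₀/n) / β
z = ln(0.51/0.17) / 0.51 = ln(3) / 0.51 = 1.0986 / 0.51 = 2.154 km

2.15 km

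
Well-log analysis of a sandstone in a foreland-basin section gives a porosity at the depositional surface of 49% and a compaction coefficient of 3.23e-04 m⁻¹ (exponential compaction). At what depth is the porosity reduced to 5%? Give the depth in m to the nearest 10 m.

7070 m

Working in km (1 km = 1000 m; β in km⁻¹ = β in m⁻¹ × 1000):
Invert Athy's law: Z = ln(n₀/n) / β
Z = ln(0.49/0.05) / 0.323 = ln(9.8) / 0.323 = 2.2824 / 0.323 = 7.066 km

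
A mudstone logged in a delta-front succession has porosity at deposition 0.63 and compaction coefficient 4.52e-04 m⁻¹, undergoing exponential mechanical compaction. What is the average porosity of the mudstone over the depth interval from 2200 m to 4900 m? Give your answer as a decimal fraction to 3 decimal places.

0.135

Working in km (1 km = 1000 m; k in km⁻¹ = k in m⁻¹ × 1000):
⟨phi⟩ = (1/(d₂−d₁)) ∫ phi₀ e^(−kd) dd = phi₀·(e^(−k·d₁) − e^(−k·d₂)) / (k·(d₂−d₁))
e^(−0.452×2.2) = 0.3699; e^(−0.452×4.9) = 0.1092
⟨phi⟩ = 0.63 × (0.3699 − 0.1092) / (0.452 × 2.7) = 0.63 × 0.2137 = 0.1346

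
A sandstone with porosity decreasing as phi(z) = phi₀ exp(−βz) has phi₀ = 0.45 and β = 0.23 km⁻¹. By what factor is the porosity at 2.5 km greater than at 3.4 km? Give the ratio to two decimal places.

phi(z₁)/phi(z₂) = e^(−β·z₁)/e^(−β·z₂) = e^{β(z₂−z₁)}
= exp(0.23 × 0.9) = exp(0.207) = 1.2300

1.23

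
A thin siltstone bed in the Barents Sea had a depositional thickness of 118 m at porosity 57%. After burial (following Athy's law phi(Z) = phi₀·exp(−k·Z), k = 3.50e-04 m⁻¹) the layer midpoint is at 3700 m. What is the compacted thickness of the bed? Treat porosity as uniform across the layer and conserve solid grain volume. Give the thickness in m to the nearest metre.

60 m

Working in km (1 km = 1000 m; k in km⁻¹ = k in m⁻¹ × 1000):
Porosity at 3.7 km: phi = 0.57·exp(−0.35×3.7) = 0.1561
Solid-volume conservation: h(1−phi) = h₀(1−phi₀) ⇒ h = h₀·(1−phi₀)/(1−phi)
h = 0.118 × (1 − 0.57)/(1 − 0.1561) = 0.118 × 0.5096 = 0.0601 km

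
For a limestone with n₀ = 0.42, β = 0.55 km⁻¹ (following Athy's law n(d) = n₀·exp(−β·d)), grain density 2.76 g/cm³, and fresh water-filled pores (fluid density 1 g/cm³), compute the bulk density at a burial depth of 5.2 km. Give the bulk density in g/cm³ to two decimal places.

2.72 g/cm³

Porosity at depth: n = 0.42·exp(−0.55×5.2) = 0.42×0.0573 = 0.0241
Bulk density: ρ_b = (1−n)ρ_g + n·ρ_f = 0.9759×2.76 + 0.0241×1
       = 2.694 + 0.024 = 2.718 g/cm³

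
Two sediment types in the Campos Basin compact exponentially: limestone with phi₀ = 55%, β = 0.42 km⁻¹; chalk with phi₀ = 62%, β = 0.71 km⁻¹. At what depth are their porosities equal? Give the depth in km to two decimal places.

Set phi₀ₐ e^(−βₐz) = phi₀ᵦ e^(−βᵦz) ⇒ ln(phi₀ₐ/phi₀ᵦ) = (βₐ − βᵦ)·z
z = ln(0.55/0.62) / (0.42 − 0.71) = -0.1198 / -0.29 = 0.413 km

0.41 km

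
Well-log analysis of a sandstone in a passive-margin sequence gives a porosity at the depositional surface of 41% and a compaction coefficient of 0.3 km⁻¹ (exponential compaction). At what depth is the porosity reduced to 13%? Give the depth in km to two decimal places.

3.83 km

Invert Athy's law: d = ln(n₀/n) / k
d = ln(0.41/0.13) / 0.3 = ln(3.154) / 0.3 = 1.1486 / 0.3 = 3.829 km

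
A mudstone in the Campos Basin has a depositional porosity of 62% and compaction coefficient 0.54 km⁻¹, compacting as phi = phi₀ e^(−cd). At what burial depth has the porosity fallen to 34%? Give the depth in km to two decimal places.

Invert Athy's law: d = ln(phi₀/phi) / c
d = ln(0.62/0.34) / 0.54 = ln(1.824) / 0.54 = 0.6008 / 0.54 = 1.113 km

1.11 km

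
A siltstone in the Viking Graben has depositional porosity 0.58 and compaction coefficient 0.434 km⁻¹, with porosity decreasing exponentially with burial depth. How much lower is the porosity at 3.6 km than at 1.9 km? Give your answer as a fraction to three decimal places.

0.133

φ(1.9) = 0.58·e^(−0.434×1.9) = 0.2543
φ(3.6) = 0.58·e^(−0.434×3.6) = 0.1216
Δφ = 0.2543 − 0.1216 = 0.1327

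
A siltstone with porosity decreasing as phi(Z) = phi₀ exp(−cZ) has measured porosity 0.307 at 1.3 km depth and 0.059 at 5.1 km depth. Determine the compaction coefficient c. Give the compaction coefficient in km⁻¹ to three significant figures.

0.434 km⁻¹

Athy: phi(Z) = phi₀ e^(−cZ) ⇒ phi₁/phi₂ = e^{c(Z₂−Z₁)} ⇒ c = ln(phi₁/phi₂)/(Z₂−Z₁)
c = ln(0.307/0.059) / (5.1 − 1.3) = ln(5.203) / 3.8 = 1.6493 / 3.8 = 0.434 km⁻¹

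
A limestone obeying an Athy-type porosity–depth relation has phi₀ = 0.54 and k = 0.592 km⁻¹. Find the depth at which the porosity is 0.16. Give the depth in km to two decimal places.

Invert Athy's law: z = ln(phi₀/phi) / k
z = ln(0.54/0.16) / 0.592 = ln(3.375) / 0.592 = 1.2164 / 0.592 = 2.055 km

2.05 km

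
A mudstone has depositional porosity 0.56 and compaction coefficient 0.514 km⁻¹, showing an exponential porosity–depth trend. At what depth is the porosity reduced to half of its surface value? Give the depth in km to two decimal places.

1.35 km

n/n₀ = 1/2 ⇒ exp(−c·d) = 1/2 ⇒ d = ln(2) / c
d = 0.6931 / 0.514 = 1.349 km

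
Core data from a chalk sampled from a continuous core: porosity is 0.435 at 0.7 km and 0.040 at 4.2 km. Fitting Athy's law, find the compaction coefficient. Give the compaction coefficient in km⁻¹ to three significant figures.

0.682 km⁻¹

Athy: φ(d) = φ₀ e^(−cd) ⇒ φ₁/φ₂ = e^{c(d₂−d₁)} ⇒ c = ln(φ₁/φ₂)/(d₂−d₁)
c = ln(0.435/0.04) / (4.2 − 0.7) = ln(10.88) / 3.5 = 2.3865 / 3.5 = 0.6818 km⁻¹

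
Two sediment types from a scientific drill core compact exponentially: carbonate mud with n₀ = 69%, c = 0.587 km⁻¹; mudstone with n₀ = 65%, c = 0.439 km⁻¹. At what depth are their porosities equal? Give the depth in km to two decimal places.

Set n₀ₐ e^(−cₐd) = n₀ᵦ e^(−cᵦd) ⇒ ln(n₀ₐ/n₀ᵦ) = (cₐ − cᵦ)·d
d = ln(0.69/0.65) / (0.587 − 0.439) = 0.0597 / 0.148 = 0.404 km

0.40 km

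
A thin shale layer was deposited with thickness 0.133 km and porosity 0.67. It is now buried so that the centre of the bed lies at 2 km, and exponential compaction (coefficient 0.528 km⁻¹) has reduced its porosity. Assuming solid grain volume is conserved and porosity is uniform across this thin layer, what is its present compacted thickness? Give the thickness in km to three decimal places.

Porosity at 2 km: phi = 0.67·exp(−0.528×2) = 0.2331
Solid-volume conservation: h(1−phi) = h₀(1−phi₀) ⇒ h = h₀·(1−phi₀)/(1−phi)
h = 0.133 × (1 − 0.67)/(1 − 0.2331) = 0.133 × 0.4303 = 0.0572 km

0.057 km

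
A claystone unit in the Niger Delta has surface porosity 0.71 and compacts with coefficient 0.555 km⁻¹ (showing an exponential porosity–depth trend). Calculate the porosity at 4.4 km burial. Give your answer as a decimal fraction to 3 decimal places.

0.062

phi = phi₀·exp(−k·Z) = 0.71 × exp(−0.555 × 4.4) = 0.71 × exp(−2.442)
  = 0.71 × 0.0870 = 0.0618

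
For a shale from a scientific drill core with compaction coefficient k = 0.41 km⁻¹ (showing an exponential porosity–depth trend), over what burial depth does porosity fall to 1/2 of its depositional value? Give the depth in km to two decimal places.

phi/phi₀ = 1/2 ⇒ exp(−k·z) = 1/2 ⇒ z = ln(2) / k
z = 0.6931 / 0.41 = 1.691 km

1.69 km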